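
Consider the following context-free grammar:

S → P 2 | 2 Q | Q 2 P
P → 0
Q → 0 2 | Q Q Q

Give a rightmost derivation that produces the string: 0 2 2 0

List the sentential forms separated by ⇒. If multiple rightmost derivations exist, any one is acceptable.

S ⇒ Q 2 P ⇒ Q 2 0 ⇒ 0 2 2 0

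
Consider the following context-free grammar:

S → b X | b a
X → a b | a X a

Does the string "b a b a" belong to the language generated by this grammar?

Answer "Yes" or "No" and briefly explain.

No - no valid derivation exists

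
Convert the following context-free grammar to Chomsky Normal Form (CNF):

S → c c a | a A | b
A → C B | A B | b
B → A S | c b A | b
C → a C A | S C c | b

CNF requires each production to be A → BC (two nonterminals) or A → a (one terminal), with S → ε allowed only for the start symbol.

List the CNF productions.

TC → c; TA → a; S → b; A → b; TB → b; B → b; C → b; S → TC X0; X0 → TC TA; S → TA A; A → C B; A → A B; B → A S; B → TC X1; X1 → TB A; C → TA X2; X2 → C A; C → S X3; X3 → C TC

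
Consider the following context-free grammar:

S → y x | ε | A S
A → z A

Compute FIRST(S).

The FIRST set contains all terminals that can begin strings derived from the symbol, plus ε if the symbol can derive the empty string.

We compute FIRST(S) using the standard algorithm.
FIRST(A) = {z}
FIRST(S) = {y, z, ε}
Therefore, FIRST(S) = {y, z, ε}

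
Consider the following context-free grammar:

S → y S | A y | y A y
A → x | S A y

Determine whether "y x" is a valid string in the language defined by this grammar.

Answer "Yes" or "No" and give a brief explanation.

No - no valid derivation exists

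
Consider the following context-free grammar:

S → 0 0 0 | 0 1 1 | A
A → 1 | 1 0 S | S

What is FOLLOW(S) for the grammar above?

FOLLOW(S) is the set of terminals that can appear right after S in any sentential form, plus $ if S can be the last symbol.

We compute FOLLOW(S) using the standard algorithm.
FOLLOW(S) starts with {$}.
FIRST(A) = {0, 1}
FIRST(S) = {0, 1}
FOLLOW(A) = {$}
FOLLOW(S) = {$}
Therefore, FOLLOW(S) = {$}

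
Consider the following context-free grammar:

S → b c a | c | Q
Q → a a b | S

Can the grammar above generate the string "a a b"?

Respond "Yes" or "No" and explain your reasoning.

Yes - a valid derivation exists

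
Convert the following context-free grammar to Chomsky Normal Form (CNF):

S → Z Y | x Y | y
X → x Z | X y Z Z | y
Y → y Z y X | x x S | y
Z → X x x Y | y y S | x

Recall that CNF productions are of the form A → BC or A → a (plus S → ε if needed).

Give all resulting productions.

TX → x; S → y; TY → y; X → y; Y → y; Z → x; S → Z Y; S → TX Y; X → TX Z; X → X X0; X0 → TY X1; X1 → Z Z; Y → TY X2; X2 → Z X3; X3 → TY X; Y → TX X4; X4 → TX S; Z → X X5; X5 → TX X6; X6 → TX Y; Z → TY X7; X7 → TY S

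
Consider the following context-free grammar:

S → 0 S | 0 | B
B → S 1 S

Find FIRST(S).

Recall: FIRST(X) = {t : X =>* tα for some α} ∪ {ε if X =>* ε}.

We compute FIRST(S) using the standard algorithm.
FIRST(B) = {0}
FIRST(S) = {0}
Therefore, FIRST(S) = {0}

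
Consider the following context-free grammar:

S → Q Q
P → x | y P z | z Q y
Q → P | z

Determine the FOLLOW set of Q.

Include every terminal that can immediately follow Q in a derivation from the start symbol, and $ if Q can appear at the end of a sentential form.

We compute FOLLOW(Q) using the standard algorithm.
FOLLOW(S) starts with {$}.
FIRST(P) = {x, y, z}
FIRST(Q) = {x, y, z}
FIRST(S) = {x, y, z}
FOLLOW(P) = {$, x, y, z}
FOLLOW(Q) = {$, x, y, z}
FOLLOW(S) = {$}
Therefore, FOLLOW(Q) = {$, x, y, z}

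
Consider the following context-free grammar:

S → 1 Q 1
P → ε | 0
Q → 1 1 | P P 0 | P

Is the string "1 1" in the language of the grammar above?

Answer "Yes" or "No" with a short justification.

Yes - a valid derivation exists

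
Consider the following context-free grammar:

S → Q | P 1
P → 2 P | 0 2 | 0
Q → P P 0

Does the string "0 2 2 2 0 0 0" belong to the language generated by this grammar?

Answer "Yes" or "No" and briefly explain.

No - no valid derivation exists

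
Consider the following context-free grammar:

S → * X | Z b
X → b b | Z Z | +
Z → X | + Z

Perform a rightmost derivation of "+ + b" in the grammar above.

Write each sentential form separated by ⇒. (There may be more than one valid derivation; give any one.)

S ⇒ Z b ⇒ + Z b ⇒ + X b ⇒ + + b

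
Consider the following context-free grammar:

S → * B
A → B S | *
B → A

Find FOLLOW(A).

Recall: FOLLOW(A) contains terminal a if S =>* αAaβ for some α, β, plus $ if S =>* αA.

We compute FOLLOW(A) using the standard algorithm.
FOLLOW(S) starts with {$}.
FIRST(A) = {*}
FIRST(B) = {*}
FIRST(S) = {*}
FOLLOW(A) = {$, *}
FOLLOW(B) = {$, *}
FOLLOW(S) = {$, *}
Therefore, FOLLOW(A) = {$, *}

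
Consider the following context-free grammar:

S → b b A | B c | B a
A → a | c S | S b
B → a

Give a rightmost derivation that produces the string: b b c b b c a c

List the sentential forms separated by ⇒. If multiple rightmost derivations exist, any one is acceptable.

S ⇒ b b A ⇒ b b c S ⇒ b b c b b A ⇒ b b c b b c S ⇒ b b c b b c B c ⇒ b b c b b c a c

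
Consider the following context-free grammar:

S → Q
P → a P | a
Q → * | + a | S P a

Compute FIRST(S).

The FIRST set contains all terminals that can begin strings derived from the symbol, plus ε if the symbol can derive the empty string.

We compute FIRST(S) using the standard algorithm.
FIRST(P) = {a}
FIRST(Q) = {*, +}
FIRST(S) = {*, +}
Therefore, FIRST(S) = {*, +}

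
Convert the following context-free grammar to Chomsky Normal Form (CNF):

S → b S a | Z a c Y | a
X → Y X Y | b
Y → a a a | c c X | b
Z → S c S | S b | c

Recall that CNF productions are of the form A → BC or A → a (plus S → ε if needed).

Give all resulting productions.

TB → b; TA → a; TC → c; S → a; X → b; Y → b; Z → c; S → TB X0; X0 → S TA; S → Z X1; X1 → TA X2; X2 → TC Y; X → Y X3; X3 → X Y; Y → TA X4; X4 → TA TA; Y → TC X5; X5 → TC X; Z → S X6; X6 → TC S; Z → S TB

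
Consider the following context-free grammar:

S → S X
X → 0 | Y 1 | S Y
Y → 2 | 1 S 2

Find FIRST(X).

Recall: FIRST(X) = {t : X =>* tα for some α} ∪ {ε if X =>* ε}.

We compute FIRST(X) using the standard algorithm.
FIRST(S) = {}
FIRST(X) = {0, 1, 2}
FIRST(Y) = {1, 2}
Therefore, FIRST(X) = {0, 1, 2}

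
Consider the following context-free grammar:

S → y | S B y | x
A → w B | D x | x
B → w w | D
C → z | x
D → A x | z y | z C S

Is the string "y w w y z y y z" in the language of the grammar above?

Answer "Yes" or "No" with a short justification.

No - no valid derivation exists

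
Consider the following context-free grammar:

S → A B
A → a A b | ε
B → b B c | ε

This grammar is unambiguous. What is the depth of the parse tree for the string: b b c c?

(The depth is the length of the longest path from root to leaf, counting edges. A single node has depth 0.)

4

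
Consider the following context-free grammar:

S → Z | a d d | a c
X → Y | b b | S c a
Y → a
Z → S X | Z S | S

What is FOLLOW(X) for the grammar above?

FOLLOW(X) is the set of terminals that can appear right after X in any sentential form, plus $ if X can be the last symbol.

We compute FOLLOW(X) using the standard algorithm.
FOLLOW(S) starts with {$}.
FIRST(S) = {a}
FIRST(X) = {a, b}
FIRST(Y) = {a}
FIRST(Z) = {a}
FOLLOW(S) = {$, a, b, c}
FOLLOW(X) = {$, a, b, c}
FOLLOW(Y) = {$, a, b, c}
FOLLOW(Z) = {$, a, b, c}
Therefore, FOLLOW(X) = {$, a, b, c}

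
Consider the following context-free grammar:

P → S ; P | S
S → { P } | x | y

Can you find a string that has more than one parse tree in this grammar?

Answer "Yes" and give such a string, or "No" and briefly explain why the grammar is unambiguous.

No - the grammar is unambiguous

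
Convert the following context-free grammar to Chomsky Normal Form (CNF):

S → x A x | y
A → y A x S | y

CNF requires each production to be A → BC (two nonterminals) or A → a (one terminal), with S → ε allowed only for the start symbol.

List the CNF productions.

TX → x; S → y; TY → y; A → y; S → TX X0; X0 → A TX; A → TY X1; X1 → A X2; X2 → TX S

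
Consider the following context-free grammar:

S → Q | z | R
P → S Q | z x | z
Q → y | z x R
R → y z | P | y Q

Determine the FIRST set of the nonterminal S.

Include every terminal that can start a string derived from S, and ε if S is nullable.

We compute FIRST(S) using the standard algorithm.
FIRST(P) = {y, z}
FIRST(Q) = {y, z}
FIRST(R) = {y, z}
FIRST(S) = {y, z}
Therefore, FIRST(S) = {y, z}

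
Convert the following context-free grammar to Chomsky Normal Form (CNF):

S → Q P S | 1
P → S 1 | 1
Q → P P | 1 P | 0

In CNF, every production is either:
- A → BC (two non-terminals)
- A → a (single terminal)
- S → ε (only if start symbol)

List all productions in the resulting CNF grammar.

S → 1; T1 → 1; P → 1; Q → 0; S → Q X0; X0 → P S; P → S T1; Q → P P; Q → T1 P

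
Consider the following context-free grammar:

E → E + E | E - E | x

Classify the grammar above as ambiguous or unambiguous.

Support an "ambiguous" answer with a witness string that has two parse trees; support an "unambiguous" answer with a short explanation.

Ambiguous - the string 'x + x - x' has two distinct parse trees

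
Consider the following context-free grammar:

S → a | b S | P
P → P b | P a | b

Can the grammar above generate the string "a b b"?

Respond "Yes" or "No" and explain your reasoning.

No - no valid derivation exists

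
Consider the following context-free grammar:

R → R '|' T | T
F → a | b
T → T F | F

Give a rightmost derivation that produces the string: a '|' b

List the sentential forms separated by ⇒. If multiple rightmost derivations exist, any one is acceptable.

R ⇒ R '|' T ⇒ R '|' F ⇒ R '|' b ⇒ T '|' b ⇒ F '|' b ⇒ a '|' b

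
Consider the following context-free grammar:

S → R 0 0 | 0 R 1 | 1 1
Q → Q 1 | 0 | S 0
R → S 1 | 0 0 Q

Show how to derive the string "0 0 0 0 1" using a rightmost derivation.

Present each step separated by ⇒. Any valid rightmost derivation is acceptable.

S ⇒ 0 R 1 ⇒ 0 0 0 Q 1 ⇒ 0 0 0 0 1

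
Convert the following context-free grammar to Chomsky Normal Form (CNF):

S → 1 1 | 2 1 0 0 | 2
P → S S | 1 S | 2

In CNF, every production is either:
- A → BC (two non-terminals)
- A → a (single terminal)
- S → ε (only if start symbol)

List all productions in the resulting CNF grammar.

T1 → 1; T2 → 2; T0 → 0; S → 2; P → 2; S → T1 T1; S → T2 X0; X0 → T1 X1; X1 → T0 T0; P → S S; P → T1 S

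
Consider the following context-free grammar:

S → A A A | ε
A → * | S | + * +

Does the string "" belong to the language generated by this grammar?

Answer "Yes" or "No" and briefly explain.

Yes - a valid derivation exists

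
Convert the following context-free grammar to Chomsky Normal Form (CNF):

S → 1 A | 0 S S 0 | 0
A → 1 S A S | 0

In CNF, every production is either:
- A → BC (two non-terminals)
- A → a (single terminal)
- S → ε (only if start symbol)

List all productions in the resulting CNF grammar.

T1 → 1; T0 → 0; S → 0; A → 0; S → T1 A; S → T0 X0; X0 → S X1; X1 → S T0; A → T1 X2; X2 → S X3; X3 → A S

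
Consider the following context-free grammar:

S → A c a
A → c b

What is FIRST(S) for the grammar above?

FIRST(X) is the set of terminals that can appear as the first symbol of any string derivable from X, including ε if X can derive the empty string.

We compute FIRST(S) using the standard algorithm.
FIRST(A) = {c}
FIRST(S) = {c}
Therefore, FIRST(S) = {c}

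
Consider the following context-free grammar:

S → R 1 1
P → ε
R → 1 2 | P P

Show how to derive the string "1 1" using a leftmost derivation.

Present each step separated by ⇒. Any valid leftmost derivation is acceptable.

S ⇒ R 1 1 ⇒ P P 1 1 ⇒ P 1 1 ⇒ 1 1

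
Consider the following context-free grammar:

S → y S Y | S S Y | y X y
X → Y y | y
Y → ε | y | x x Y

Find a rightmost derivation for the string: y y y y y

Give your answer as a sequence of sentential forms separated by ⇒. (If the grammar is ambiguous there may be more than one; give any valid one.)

S ⇒ y S Y ⇒ y S y ⇒ y y X y y ⇒ y y y y y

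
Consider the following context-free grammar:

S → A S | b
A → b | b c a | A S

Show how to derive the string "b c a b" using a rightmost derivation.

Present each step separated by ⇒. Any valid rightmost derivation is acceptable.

S ⇒ A S ⇒ A b ⇒ b c a b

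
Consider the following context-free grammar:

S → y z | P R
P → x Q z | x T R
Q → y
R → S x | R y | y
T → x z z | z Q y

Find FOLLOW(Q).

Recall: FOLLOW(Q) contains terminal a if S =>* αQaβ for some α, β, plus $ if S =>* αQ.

We compute FOLLOW(Q) using the standard algorithm.
FOLLOW(S) starts with {$}.
FIRST(P) = {x}
FIRST(Q) = {y}
FIRST(R) = {x, y}
FIRST(S) = {x, y}
FIRST(T) = {x, z}
FOLLOW(P) = {x, y}
FOLLOW(Q) = {y, z}
FOLLOW(R) = {$, x, y}
FOLLOW(S) = {$, x}
FOLLOW(T) = {x, y}
Therefore, FOLLOW(Q) = {y, z}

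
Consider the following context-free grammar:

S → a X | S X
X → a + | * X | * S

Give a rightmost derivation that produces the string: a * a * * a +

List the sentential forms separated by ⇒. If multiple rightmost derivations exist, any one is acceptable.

S ⇒ a X ⇒ a * S ⇒ a * a X ⇒ a * a * X ⇒ a * a * * X ⇒ a * a * * a +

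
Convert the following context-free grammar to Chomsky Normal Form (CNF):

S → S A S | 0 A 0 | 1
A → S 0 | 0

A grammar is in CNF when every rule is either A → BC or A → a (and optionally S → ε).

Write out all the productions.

T0 → 0; S → 1; A → 0; S → S X0; X0 → A S; S → T0 X1; X1 → A T0; A → S T0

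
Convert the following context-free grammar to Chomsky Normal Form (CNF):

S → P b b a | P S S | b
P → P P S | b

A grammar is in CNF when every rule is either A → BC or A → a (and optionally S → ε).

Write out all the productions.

TB → b; TA → a; S → b; P → b; S → P X0; X0 → TB X1; X1 → TB TA; S → P X2; X2 → S S; P → P X3; X3 → P S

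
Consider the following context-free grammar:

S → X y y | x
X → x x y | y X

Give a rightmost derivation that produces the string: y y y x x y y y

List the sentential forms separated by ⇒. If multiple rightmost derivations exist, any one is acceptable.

S ⇒ X y y ⇒ y X y y ⇒ y y X y y ⇒ y y y X y y ⇒ y y y x x y y y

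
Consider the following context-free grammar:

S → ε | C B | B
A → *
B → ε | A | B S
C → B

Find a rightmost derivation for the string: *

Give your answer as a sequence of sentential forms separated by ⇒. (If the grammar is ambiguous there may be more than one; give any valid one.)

S ⇒ B ⇒ A ⇒ *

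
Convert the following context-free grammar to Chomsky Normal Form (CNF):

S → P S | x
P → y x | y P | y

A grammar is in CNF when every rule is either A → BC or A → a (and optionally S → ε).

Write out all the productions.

S → x; TY → y; TX → x; P → y; S → P S; P → TY TX; P → TY P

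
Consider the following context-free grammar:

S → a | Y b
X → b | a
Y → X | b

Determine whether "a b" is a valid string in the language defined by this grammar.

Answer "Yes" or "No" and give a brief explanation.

Yes - a valid derivation exists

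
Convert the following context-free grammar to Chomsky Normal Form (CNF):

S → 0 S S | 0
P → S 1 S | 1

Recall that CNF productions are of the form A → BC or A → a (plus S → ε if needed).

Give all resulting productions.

T0 → 0; S → 0; T1 → 1; P → 1; S → T0 X0; X0 → S S; P → S X1; X1 → T1 S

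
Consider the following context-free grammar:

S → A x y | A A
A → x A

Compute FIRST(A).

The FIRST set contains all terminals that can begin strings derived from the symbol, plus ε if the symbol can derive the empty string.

We compute FIRST(A) using the standard algorithm.
FIRST(A) = {x}
FIRST(S) = {x}
Therefore, FIRST(A) = {x}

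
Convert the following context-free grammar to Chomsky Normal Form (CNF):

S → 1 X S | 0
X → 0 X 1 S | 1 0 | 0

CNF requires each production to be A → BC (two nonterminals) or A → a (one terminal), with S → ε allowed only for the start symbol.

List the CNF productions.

T1 → 1; S → 0; T0 → 0; X → 0; S → T1 X0; X0 → X S; X → T0 X1; X1 → X X2; X2 → T1 S; X → T1 T0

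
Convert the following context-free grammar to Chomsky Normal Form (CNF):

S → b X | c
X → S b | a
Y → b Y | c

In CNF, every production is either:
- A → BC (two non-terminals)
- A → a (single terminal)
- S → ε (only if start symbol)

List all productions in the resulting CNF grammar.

TB → b; S → c; X → a; Y → c; S → TB X; X → S TB; Y → TB Y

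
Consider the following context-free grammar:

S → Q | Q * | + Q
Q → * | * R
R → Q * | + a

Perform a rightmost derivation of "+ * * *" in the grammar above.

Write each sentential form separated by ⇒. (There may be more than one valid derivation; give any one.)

S ⇒ + Q ⇒ + * R ⇒ + * Q * ⇒ + * * *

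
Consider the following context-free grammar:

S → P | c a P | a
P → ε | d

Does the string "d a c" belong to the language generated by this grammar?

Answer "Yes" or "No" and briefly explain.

No - no valid derivation exists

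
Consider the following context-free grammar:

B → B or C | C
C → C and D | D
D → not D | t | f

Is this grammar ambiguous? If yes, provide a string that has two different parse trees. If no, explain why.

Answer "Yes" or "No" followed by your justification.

No - the grammar is unambiguous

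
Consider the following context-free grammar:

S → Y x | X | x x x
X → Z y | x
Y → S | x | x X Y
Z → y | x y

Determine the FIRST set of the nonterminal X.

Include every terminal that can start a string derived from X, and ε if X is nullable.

We compute FIRST(X) using the standard algorithm.
FIRST(S) = {x, y}
FIRST(X) = {x, y}
FIRST(Y) = {x, y}
FIRST(Z) = {x, y}
Therefore, FIRST(X) = {x, y}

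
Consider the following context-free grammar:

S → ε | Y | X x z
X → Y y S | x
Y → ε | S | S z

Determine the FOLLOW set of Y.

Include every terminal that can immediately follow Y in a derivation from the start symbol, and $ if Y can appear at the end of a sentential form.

We compute FOLLOW(Y) using the standard algorithm.
FOLLOW(S) starts with {$}.
FIRST(S) = {x, y, z, ε}
FIRST(X) = {x, y, z}
FIRST(Y) = {x, y, z, ε}
FOLLOW(S) = {$, x, y, z}
FOLLOW(X) = {x}
FOLLOW(Y) = {$, x, y, z}
Therefore, FOLLOW(Y) = {$, x, y, z}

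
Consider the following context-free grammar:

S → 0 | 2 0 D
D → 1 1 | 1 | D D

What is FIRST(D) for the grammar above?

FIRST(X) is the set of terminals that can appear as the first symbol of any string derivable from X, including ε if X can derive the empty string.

We compute FIRST(D) using the standard algorithm.
FIRST(D) = {1}
FIRST(S) = {0, 2}
Therefore, FIRST(D) = {1}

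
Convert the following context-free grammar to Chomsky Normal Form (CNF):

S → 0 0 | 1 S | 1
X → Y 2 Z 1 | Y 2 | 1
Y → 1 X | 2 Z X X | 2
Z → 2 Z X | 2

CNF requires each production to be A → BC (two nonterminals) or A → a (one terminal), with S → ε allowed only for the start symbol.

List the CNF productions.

T0 → 0; T1 → 1; S → 1; T2 → 2; X → 1; Y → 2; Z → 2; S → T0 T0; S → T1 S; X → Y X0; X0 → T2 X1; X1 → Z T1; X → Y T2; Y → T1 X; Y → T2 X2; X2 → Z X3; X3 → X X; Z → T2 X4; X4 → Z X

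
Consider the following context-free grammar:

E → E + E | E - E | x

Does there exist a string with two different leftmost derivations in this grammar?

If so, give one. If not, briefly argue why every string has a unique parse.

Yes - the string 'x - x + x - x' has two distinct leftmost derivations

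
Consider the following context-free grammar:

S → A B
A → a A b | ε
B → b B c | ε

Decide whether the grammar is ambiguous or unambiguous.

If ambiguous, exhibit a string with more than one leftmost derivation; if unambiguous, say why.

Unambiguous - every string in the language has a unique leftmost derivation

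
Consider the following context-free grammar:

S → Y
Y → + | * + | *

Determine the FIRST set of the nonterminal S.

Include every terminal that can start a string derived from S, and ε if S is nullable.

We compute FIRST(S) using the standard algorithm.
FIRST(S) = {*, +}
FIRST(Y) = {*, +}
Therefore, FIRST(S) = {*, +}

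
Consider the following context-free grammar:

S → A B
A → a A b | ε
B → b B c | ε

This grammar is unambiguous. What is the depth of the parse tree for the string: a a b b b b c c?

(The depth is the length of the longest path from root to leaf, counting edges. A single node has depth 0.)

4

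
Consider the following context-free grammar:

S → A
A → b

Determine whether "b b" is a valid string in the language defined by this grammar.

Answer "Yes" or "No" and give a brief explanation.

No - no valid derivation exists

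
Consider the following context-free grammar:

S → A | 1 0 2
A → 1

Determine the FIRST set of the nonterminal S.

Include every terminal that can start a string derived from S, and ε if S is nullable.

We compute FIRST(S) using the standard algorithm.
FIRST(A) = {1}
FIRST(S) = {1}
Therefore, FIRST(S) = {1}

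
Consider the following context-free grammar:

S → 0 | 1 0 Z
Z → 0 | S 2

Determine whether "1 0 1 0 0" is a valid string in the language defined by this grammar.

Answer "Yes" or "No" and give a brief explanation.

No - no valid derivation exists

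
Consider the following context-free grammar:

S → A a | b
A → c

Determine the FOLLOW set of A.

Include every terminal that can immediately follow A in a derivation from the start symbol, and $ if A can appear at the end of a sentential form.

We compute FOLLOW(A) using the standard algorithm.
FOLLOW(S) starts with {$}.
FIRST(A) = {c}
FIRST(S) = {b, c}
FOLLOW(A) = {a}
FOLLOW(S) = {$}
Therefore, FOLLOW(A) = {a}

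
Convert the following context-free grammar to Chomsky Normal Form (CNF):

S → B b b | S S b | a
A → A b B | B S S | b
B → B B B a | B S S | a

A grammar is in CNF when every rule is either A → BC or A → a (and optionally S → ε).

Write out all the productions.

TB → b; S → a; A → b; TA → a; B → a; S → B X0; X0 → TB TB; S → S X1; X1 → S TB; A → A X2; X2 → TB B; A → B X3; X3 → S S; B → B X4; X4 → B X5; X5 → B TA; B → B X6; X6 → S S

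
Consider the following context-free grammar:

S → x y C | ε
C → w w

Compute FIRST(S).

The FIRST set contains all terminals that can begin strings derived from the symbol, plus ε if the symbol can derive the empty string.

We compute FIRST(S) using the standard algorithm.
FIRST(C) = {w}
FIRST(S) = {x, ε}
Therefore, FIRST(S) = {x, ε}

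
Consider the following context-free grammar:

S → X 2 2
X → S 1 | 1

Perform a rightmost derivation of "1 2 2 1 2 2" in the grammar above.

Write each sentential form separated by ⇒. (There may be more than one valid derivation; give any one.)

S ⇒ X 2 2 ⇒ S 1 2 2 ⇒ X 2 2 1 2 2 ⇒ 1 2 2 1 2 2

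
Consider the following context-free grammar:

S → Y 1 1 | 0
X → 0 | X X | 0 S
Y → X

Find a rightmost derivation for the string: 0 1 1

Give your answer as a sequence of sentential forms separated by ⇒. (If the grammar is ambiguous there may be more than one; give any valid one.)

S ⇒ Y 1 1 ⇒ X 1 1 ⇒ 0 1 1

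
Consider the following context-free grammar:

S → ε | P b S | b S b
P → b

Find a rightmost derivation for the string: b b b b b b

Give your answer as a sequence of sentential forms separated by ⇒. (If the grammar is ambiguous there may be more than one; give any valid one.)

S ⇒ b S b ⇒ b b S b b ⇒ b b b S b b b ⇒ b b b b b b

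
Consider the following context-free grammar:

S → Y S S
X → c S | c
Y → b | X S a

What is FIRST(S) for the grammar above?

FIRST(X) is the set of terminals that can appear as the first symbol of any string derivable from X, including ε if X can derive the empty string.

We compute FIRST(S) using the standard algorithm.
FIRST(S) = {b, c}
FIRST(X) = {c}
FIRST(Y) = {b, c}
Therefore, FIRST(S) = {b, c}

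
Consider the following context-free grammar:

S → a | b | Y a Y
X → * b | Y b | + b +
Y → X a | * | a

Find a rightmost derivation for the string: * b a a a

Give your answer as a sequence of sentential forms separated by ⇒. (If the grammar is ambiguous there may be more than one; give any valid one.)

S ⇒ Y a Y ⇒ Y a a ⇒ X a a a ⇒ * b a a a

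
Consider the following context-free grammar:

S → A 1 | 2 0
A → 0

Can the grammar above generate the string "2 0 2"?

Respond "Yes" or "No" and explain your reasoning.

No - no valid derivation exists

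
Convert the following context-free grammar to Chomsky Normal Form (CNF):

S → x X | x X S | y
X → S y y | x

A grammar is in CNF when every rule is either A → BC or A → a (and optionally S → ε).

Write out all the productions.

TX → x; S → y; TY → y; X → x; S → TX X; S → TX X0; X0 → X S; X → S X1; X1 → TY TY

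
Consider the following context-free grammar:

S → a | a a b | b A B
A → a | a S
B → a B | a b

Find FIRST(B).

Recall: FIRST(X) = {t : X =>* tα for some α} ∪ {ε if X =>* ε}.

We compute FIRST(B) using the standard algorithm.
FIRST(A) = {a}
FIRST(B) = {a}
FIRST(S) = {a, b}
Therefore, FIRST(B) = {a}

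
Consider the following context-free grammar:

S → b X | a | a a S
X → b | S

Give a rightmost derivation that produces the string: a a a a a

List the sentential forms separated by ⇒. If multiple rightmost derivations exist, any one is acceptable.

S ⇒ a a S ⇒ a a a a S ⇒ a a a a a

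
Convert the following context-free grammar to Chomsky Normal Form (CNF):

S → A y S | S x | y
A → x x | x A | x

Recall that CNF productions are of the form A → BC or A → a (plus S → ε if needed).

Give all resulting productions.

TY → y; TX → x; S → y; A → x; S → A X0; X0 → TY S; S → S TX; A → TX TX; A → TX A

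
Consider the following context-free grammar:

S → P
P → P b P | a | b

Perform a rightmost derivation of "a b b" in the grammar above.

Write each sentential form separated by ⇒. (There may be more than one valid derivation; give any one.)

S ⇒ P ⇒ P b P ⇒ P b b ⇒ a b b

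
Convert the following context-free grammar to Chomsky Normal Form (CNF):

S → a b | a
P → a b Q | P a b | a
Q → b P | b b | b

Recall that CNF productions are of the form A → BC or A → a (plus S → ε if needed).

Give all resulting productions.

TA → a; TB → b; S → a; P → a; Q → b; S → TA TB; P → TA X0; X0 → TB Q; P → P X1; X1 → TA TB; Q → TB P; Q → TB TB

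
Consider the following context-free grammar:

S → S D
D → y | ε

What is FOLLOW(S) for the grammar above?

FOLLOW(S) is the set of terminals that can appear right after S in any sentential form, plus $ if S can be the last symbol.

We compute FOLLOW(S) using the standard algorithm.
FOLLOW(S) starts with {$}.
FIRST(D) = {y, ε}
FIRST(S) = {}
FOLLOW(D) = {$, y}
FOLLOW(S) = {$, y}
Therefore, FOLLOW(S) = {$, y}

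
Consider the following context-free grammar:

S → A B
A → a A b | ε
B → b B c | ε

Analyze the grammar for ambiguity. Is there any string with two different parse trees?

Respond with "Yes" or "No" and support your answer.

No - the grammar is unambiguous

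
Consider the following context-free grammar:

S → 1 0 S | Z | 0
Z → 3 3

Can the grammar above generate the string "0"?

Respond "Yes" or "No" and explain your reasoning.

Yes - a valid derivation exists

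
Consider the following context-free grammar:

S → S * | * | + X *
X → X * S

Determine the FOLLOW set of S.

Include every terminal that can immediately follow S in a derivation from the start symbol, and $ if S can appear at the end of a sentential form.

We compute FOLLOW(S) using the standard algorithm.
FOLLOW(S) starts with {$}.
FIRST(S) = {*, +}
FIRST(X) = {}
FOLLOW(S) = {$, *}
FOLLOW(X) = {*}
Therefore, FOLLOW(S) = {$, *}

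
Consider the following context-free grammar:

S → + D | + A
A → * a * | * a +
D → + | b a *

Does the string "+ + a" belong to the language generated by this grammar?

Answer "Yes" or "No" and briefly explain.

No - no valid derivation exists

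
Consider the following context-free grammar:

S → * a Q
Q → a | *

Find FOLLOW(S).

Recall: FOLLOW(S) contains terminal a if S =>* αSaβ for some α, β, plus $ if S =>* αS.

We compute FOLLOW(S) using the standard algorithm.
FOLLOW(S) starts with {$}.
FIRST(Q) = {*, a}
FIRST(S) = {*}
FOLLOW(Q) = {$}
FOLLOW(S) = {$}
Therefore, FOLLOW(S) = {$}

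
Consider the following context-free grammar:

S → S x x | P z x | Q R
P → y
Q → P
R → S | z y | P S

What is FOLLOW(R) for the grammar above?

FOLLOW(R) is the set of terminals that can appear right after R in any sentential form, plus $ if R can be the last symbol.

We compute FOLLOW(R) using the standard algorithm.
FOLLOW(S) starts with {$}.
FIRST(P) = {y}
FIRST(Q) = {y}
FIRST(R) = {y, z}
FIRST(S) = {y}
FOLLOW(P) = {y, z}
FOLLOW(Q) = {y, z}
FOLLOW(R) = {$, x}
FOLLOW(S) = {$, x}
Therefore, FOLLOW(R) = {$, x}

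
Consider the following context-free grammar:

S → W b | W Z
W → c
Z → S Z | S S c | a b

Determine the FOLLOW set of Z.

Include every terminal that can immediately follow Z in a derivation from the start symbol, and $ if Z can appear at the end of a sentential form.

We compute FOLLOW(Z) using the standard algorithm.
FOLLOW(S) starts with {$}.
FIRST(S) = {c}
FIRST(W) = {c}
FIRST(Z) = {a, c}
FOLLOW(S) = {$, a, c}
FOLLOW(W) = {a, b, c}
FOLLOW(Z) = {$, a, c}
Therefore, FOLLOW(Z) = {$, a, c}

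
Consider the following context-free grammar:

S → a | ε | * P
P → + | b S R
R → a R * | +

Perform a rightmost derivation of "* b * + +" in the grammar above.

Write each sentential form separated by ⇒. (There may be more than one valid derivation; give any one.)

S ⇒ * P ⇒ * b S R ⇒ * b S + ⇒ * b * P + ⇒ * b * + +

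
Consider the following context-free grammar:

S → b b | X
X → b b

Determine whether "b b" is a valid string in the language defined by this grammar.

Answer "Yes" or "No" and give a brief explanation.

Yes - a valid derivation exists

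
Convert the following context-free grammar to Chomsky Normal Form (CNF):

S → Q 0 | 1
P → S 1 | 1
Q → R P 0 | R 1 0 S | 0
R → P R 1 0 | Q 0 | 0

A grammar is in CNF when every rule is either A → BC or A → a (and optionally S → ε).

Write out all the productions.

T0 → 0; S → 1; T1 → 1; P → 1; Q → 0; R → 0; S → Q T0; P → S T1; Q → R X0; X0 → P T0; Q → R X1; X1 → T1 X2; X2 → T0 S; R → P X3; X3 → R X4; X4 → T1 T0; R → Q T0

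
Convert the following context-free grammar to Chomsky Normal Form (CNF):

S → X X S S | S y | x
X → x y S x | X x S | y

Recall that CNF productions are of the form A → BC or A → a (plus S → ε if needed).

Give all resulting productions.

TY → y; S → x; TX → x; X → y; S → X X0; X0 → X X1; X1 → S S; S → S TY; X → TX X2; X2 → TY X3; X3 → S TX; X → X X4; X4 → TX S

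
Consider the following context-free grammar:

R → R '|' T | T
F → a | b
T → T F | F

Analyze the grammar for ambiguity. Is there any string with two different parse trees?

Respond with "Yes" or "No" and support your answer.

No - the grammar is unambiguous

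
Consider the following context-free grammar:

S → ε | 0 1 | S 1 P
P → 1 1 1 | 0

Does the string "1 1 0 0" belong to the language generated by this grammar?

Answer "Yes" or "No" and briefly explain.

No - no valid derivation exists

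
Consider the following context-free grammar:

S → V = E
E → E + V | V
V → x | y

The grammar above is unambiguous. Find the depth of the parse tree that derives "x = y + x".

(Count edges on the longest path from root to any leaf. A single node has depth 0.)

4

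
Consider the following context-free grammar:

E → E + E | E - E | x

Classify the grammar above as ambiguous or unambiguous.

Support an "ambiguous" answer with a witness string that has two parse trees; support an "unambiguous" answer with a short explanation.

Ambiguous - the string 'x - x + x - x' has two distinct parse trees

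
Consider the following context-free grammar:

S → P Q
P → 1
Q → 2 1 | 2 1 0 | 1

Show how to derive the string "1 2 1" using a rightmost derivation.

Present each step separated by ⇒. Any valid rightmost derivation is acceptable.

S ⇒ P Q ⇒ P 2 1 ⇒ 1 2 1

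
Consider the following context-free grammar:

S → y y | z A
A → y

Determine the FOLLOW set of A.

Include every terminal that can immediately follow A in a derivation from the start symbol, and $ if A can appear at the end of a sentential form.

We compute FOLLOW(A) using the standard algorithm.
FOLLOW(S) starts with {$}.
FIRST(A) = {y}
FIRST(S) = {y, z}
FOLLOW(A) = {$}
FOLLOW(S) = {$}
Therefore, FOLLOW(A) = {$}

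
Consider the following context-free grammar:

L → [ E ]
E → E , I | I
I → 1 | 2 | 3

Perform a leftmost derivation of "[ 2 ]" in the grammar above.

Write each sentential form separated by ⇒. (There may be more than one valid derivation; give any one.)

L ⇒ [ E ] ⇒ [ I ] ⇒ [ 2 ]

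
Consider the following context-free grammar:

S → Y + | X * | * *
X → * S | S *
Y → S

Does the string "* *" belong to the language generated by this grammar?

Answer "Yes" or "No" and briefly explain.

Yes - a valid derivation exists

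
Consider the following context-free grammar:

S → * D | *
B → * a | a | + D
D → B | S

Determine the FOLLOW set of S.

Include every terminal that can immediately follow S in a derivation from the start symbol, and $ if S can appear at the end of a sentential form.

We compute FOLLOW(S) using the standard algorithm.
FOLLOW(S) starts with {$}.
FIRST(B) = {*, +, a}
FIRST(D) = {*, +, a}
FIRST(S) = {*}
FOLLOW(B) = {$}
FOLLOW(D) = {$}
FOLLOW(S) = {$}
Therefore, FOLLOW(S) = {$}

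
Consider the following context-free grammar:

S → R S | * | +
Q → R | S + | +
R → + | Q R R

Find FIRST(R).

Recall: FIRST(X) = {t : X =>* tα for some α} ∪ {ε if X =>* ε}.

We compute FIRST(R) using the standard algorithm.
FIRST(Q) = {*, +}
FIRST(R) = {*, +}
FIRST(S) = {*, +}
Therefore, FIRST(R) = {*, +}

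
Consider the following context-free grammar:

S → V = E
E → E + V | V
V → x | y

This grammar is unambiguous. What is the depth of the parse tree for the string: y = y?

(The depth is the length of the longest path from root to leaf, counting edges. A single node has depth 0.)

3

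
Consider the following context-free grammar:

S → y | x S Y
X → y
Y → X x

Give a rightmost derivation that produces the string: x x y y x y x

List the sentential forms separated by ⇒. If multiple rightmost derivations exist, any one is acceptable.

S ⇒ x S Y ⇒ x S X x ⇒ x S y x ⇒ x x S Y y x ⇒ x x S X x y x ⇒ x x S y x y x ⇒ x x y y x y x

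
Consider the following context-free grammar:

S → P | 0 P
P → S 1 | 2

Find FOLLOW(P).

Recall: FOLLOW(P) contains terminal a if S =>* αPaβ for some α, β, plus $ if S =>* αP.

We compute FOLLOW(P) using the standard algorithm.
FOLLOW(S) starts with {$}.
FIRST(P) = {0, 2}
FIRST(S) = {0, 2}
FOLLOW(P) = {$, 1}
FOLLOW(S) = {$, 1}
Therefore, FOLLOW(P) = {$, 1}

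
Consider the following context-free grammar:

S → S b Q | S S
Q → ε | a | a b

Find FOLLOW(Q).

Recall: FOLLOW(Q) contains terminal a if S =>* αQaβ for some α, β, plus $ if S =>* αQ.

We compute FOLLOW(Q) using the standard algorithm.
FOLLOW(S) starts with {$}.
FIRST(Q) = {a, ε}
FIRST(S) = {}
FOLLOW(Q) = {$, b}
FOLLOW(S) = {$, b}
Therefore, FOLLOW(Q) = {$, b}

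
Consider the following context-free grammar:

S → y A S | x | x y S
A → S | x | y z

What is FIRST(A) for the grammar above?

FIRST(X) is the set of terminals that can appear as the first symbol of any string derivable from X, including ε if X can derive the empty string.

We compute FIRST(A) using the standard algorithm.
FIRST(A) = {x, y}
FIRST(S) = {x, y}
Therefore, FIRST(A) = {x, y}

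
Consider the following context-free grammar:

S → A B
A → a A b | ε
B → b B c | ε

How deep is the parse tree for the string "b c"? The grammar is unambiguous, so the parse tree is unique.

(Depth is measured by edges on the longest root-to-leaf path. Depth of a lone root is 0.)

3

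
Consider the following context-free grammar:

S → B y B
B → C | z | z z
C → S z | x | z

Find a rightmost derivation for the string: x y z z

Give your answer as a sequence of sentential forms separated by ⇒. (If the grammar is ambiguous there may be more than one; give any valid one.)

S ⇒ B y B ⇒ B y z z ⇒ C y z z ⇒ x y z z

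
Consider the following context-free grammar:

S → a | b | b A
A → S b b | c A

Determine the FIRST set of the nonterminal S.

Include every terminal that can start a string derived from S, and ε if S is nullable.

We compute FIRST(S) using the standard algorithm.
FIRST(A) = {a, b, c}
FIRST(S) = {a, b}
Therefore, FIRST(S) = {a, b}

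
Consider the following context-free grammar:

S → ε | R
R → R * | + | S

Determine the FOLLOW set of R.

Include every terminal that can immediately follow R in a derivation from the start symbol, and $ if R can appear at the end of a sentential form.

We compute FOLLOW(R) using the standard algorithm.
FOLLOW(S) starts with {$}.
FIRST(R) = {*, +, ε}
FIRST(S) = {*, +, ε}
FOLLOW(R) = {$, *}
FOLLOW(S) = {$, *}
Therefore, FOLLOW(R) = {$, *}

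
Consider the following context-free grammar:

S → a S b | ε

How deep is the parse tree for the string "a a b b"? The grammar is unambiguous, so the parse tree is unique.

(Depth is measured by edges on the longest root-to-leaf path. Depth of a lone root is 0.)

3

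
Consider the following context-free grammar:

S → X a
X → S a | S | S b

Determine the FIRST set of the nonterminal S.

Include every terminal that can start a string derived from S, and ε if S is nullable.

We compute FIRST(S) using the standard algorithm.
FIRST(S) = {}
FIRST(X) = {}
Therefore, FIRST(S) = {}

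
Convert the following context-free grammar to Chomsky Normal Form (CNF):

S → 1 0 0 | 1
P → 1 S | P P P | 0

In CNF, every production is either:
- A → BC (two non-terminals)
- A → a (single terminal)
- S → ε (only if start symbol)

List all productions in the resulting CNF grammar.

T1 → 1; T0 → 0; S → 1; P → 0; S → T1 X0; X0 → T0 T0; P → T1 S; P → P X1; X1 → P P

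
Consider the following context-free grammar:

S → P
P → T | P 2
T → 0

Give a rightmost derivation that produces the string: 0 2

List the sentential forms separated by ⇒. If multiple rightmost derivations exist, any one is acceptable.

S ⇒ P ⇒ P 2 ⇒ T 2 ⇒ 0 2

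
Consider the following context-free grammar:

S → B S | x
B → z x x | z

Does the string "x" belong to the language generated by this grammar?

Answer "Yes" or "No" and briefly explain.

Yes - a valid derivation exists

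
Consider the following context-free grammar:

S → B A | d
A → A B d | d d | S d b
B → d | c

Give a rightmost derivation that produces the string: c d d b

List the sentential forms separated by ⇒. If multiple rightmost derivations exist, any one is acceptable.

S ⇒ B A ⇒ B S d b ⇒ B d d b ⇒ c d d b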